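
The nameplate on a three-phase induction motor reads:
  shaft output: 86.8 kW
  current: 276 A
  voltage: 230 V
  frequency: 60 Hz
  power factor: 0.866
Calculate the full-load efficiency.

P_out = 86.8 kW = 86800 W
P_in = √3·V_L·I_L·cosφ = 1.732 × 230 × 276 × 0.866 = 95214 W
η = P_out / P_in = 86800 / 95214 = 0.912 = 91.2%

91.2 %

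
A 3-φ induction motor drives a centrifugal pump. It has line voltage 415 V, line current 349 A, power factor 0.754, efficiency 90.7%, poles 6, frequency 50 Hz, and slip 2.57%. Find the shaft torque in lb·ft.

1240 lb·ft

P_in = √3·V·I·cosφ = 1.732 × 415 × 349 × 0.754 = 189144 W
P_out = η·P_in = 0.907 × 189144 = 171554 W
n_s = 120×50/6 = 1000 rpm; n = 1000×(1−0.0257) = 974 rpm
ω = 2π×974/60 = 102 rad/s
τ = P_out/ω = 171554/102 = 1682 N·m
In lb·ft: 1682/1.356 = 1240 lb·ft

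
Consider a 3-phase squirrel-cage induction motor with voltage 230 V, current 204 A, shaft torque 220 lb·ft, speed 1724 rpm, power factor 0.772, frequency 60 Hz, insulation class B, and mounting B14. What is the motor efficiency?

τ = 220 lb·ft × 1.356 = 298.3 N·m
ω = 2π × 1724/60 = 180.5 rad/s; P_out = τω = 298.3 × 180.5 = 53843 W
P_in = √3·V_L·I_L·cosφ = 1.732 × 230 × 204 × 0.772 = 62737 W
η = P_out / P_in = 53843 / 62737 = 0.858 = 85.8%

85.8 %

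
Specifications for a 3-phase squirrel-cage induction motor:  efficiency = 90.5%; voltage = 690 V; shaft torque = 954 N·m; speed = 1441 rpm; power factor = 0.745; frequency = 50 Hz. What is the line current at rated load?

179 A

ω = 2π×1441/60 = 150.9 rad/s; P_out = τω = 954 × 150.9 = 143959 W
P_in = P_out / η = 143959 / 0.905 = 159071 W
I_L = P_in / (√3·V_L·cosφ) = 159071 / (1.732 × 690 × 0.745) = 179 A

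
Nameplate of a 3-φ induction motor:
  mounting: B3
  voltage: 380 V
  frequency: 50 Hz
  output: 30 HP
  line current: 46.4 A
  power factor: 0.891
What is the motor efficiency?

82.2 %

P_out = 30 × 746 = 22380 W
P_in = √3·V_L·I_L·cosφ = 1.732 × 380 × 46.4 × 0.891 = 27210 W
η = P_out / P_in = 22380 / 27210 = 0.822 = 82.2%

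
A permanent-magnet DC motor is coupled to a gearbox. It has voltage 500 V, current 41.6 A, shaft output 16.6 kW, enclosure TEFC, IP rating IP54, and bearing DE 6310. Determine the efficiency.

P_out = 16.6 kW = 16600 W
P_in = V·I = 500 × 41.6 = 20800 W
η = P_out / P_in = 16600 / 20800 = 0.798 = 79.8%

79.8 %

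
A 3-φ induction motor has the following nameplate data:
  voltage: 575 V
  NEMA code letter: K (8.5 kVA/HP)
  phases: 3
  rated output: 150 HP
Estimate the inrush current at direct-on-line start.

1280 A

S_LR = 8.5 × 150 = 1275 kVA
I_LR = S_LR/(√3·V_L) = 1275000/(1.732×575) = 1280 A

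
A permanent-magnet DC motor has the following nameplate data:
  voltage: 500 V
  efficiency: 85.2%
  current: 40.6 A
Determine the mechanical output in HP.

23.2 HP

P_in = V·I = 500 × 40.6 = 20300 W
P_out = η·P_in = 0.852 × 20300 = 17296 W
= 17296/746 = 23.2 HP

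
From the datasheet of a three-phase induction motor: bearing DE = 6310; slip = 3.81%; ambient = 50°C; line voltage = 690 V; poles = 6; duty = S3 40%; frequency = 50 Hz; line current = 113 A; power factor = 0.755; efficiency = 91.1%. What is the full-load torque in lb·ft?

P_in = √3·V·I·cosφ = 1.732 × 690 × 113 × 0.755 = 101958 W
P_out = η·P_in = 0.911 × 101958 = 92884 W
n_s = 120×50/6 = 1000 rpm; n = 1000×(1−0.0381) = 962 rpm
ω = 2π×962/60 = 100.7 rad/s
τ = P_out/ω = 92884/100.7 = 922.4 N·m
In lb·ft: 922.4/1.356 = 680 lb·ft

680 lb·ft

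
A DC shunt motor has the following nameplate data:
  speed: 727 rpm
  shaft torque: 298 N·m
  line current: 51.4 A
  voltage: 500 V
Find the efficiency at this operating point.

88.3 %

ω = 2π × 727/60 = 76.13 rad/s; P_out = τω = 298 × 76.13 = 22687 W
P_in = V·I = 500 × 51.4 = 25700 W
η = P_out / P_in = 22687 / 25700 = 0.883 = 88.3%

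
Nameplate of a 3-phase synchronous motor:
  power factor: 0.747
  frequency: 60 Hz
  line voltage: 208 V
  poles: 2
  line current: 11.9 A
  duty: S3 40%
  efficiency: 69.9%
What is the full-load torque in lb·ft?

P_in = √3·V·I·cosφ = 1.732 × 208 × 11.9 × 0.747 = 3202 W
P_out = η·P_in = 0.699 × 3202 = 2238 W
n = n_s = 120×60/2 = 3600 rpm (synchronous)
ω = 2π×3600/60 = 377 rad/s
τ = P_out/ω = 2238/377 = 5.936 N·m
In lb·ft: 5.936/1.356 = 4.38 lb·ft

4.38 lb·ft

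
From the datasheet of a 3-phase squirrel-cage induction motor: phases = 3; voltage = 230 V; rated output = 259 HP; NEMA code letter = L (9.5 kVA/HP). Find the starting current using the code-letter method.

6180 A

S_LR = 9.5 × 259 = 2460.5 kVA
I_LR = S_LR/(√3·V_L) = 2460500/(1.732×230) = 6180 A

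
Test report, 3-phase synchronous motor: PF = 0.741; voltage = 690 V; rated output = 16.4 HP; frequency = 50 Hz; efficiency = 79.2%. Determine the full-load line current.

17.4 A

P_out = 16.4 × 746 = 12234 W
P_in = P_out / η = 12234 / 0.792 = 15447 W
I_L = P_in / (√3·V_L·cosφ) = 15447 / (1.732 × 690 × 0.741) = 17.4 A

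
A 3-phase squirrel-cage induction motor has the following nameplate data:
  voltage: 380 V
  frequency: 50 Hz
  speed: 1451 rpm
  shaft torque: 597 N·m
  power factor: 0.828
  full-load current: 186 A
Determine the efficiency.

89.5 %

ω = 2π × 1451/60 = 151.9 rad/s; P_out = τω = 597 × 151.9 = 90684 W
P_in = √3·V_L·I_L·cosφ = 1.732 × 380 × 186 × 0.828 = 101362 W
η = P_out / P_in = 90684 / 101362 = 0.895 = 89.5%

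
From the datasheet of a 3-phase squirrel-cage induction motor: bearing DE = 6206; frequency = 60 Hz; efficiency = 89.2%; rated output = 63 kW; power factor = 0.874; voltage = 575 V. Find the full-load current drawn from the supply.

P_out = 63 kW = 63000 W
P_in = P_out / η = 63000 / 0.892 = 70628 W
I_L = P_in / (√3·V_L·cosφ) = 70628 / (1.732 × 575 × 0.874) = 81.1 A

81.1 A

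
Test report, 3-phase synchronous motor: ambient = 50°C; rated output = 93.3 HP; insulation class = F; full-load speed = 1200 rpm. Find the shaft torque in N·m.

P_out = 93.3 × 746 = 69602 W
ω = 2π × 1200/60 = 125.7 rad/s
τ = P_out/ω = 69602/125.7 = 554 N·m

554 N·m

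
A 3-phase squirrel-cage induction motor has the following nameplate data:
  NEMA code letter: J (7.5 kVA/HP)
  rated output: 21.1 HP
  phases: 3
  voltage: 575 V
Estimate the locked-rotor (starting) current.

159 A

S_LR = 7.5 × 21.1 = 158.25 kVA
I_LR = S_LR/(√3·V_L) = 158250/(1.732×575) = 159 A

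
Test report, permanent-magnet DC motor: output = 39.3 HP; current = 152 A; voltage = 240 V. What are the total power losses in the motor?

7.16 kW

P_in = V·I = 240×152 = 36480 W
P_out = 39.3×746 = 29318 W
Losses = P_in − P_out = 36480 − 29318 = 7162 W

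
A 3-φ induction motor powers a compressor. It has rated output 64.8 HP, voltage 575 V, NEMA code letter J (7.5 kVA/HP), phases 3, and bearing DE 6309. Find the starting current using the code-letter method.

S_LR = 7.5 × 64.8 = 486 kVA
I_LR = S_LR/(√3·V_L) = 486000/(1.732×575) = 488 A

488 A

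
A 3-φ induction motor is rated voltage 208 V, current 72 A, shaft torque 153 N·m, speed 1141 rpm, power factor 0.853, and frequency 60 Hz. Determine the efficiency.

82.6 %

ω = 2π × 1141/60 = 119.5 rad/s; P_out = τω = 153 × 119.5 = 18284 W
P_in = √3·V_L·I_L·cosφ = 1.732 × 208 × 72 × 0.853 = 22125 W
η = P_out / P_in = 18284 / 22125 = 0.826 = 82.6%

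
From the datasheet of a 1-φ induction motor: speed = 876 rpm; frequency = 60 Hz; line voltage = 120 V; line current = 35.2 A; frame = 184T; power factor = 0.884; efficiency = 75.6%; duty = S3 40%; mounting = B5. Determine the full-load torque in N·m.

30.8 N·m

P_in = V·I·cosφ = 120 × 35.2 × 0.884 = 3734 W
P_out = η·P_in = 0.756 × 3734 = 2823 W
n = 876 rpm
ω = 2π×876/60 = 91.73 rad/s
τ = P_out/ω = 2823/91.73 = 30.8 N·m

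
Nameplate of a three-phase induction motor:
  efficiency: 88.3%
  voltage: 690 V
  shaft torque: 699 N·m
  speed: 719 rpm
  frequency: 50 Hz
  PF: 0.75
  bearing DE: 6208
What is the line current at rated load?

ω = 2π×719/60 = 75.29 rad/s; P_out = τω = 699 × 75.29 = 52628 W
P_in = P_out / η = 52628 / 0.883 = 59601 W
I_L = P_in / (√3·V_L·cosφ) = 59601 / (1.732 × 690 × 0.75) = 66.5 A

66.5 A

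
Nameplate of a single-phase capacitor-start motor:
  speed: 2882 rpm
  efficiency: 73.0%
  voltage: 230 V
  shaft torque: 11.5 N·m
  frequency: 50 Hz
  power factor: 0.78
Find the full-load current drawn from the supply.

26.5 A

ω = 2π×2882/60 = 301.8 rad/s; P_out = τω = 11.5 × 301.8 = 3471 W
P_in = P_out / η = 3471 / 0.730 = 4755 W
I = P_in / (V·cosφ) = 4755 / (230 × 0.78) = 26.5 A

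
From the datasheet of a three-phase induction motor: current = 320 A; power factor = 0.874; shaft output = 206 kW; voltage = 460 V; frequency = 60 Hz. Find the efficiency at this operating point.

P_out = 206 kW = 206000 W
P_in = √3·V_L·I_L·cosφ = 1.732 × 460 × 320 × 0.874 = 222827 W
η = P_out / P_in = 206000 / 222827 = 0.924 = 92.4%

92.4 %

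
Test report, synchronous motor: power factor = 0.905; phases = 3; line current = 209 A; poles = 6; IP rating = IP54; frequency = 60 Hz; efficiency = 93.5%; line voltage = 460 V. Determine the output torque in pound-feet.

P_in = √3·V·I·cosφ = 1.732 × 460 × 209 × 0.905 = 150696 W
P_out = η·P_in = 0.935 × 150696 = 140901 W
n = n_s = 120×60/6 = 1200 rpm (synchronous)
ω = 2π×1200/60 = 125.7 rad/s
τ = P_out/ω = 140901/125.7 = 1121 N·m
In lb·ft: 1121/1.356 = 827 lb·ft

827 lb·ft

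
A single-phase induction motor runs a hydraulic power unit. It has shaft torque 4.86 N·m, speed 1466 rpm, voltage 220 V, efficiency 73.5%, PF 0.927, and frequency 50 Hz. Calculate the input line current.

ω = 2π×1466/60 = 153.5 rad/s; P_out = τω = 4.86 × 153.5 = 746 W
P_in = P_out / η = 746 / 0.735 = 1015 W
I = P_in / (V·cosφ) = 1015 / (220 × 0.927) = 4.98 A

4.98 A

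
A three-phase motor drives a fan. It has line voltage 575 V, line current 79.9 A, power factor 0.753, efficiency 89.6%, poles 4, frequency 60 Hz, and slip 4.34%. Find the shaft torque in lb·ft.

P_in = √3·V·I·cosφ = 1.732 × 575 × 79.9 × 0.753 = 59918 W
P_out = η·P_in = 0.896 × 59918 = 53687 W
n_s = 120×60/4 = 1800 rpm; n = 1800×(1−0.0434) = 1722 rpm
ω = 2π×1722/60 = 180.3 rad/s
τ = P_out/ω = 53687/180.3 = 297.8 N·m
In lb·ft: 297.8/1.356 = 220 lb·ft

220 lb·ft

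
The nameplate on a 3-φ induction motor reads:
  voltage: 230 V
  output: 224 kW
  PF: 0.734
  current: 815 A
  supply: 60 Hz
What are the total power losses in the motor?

P_in = √3·V·I·cosφ = 1.732×230×815×0.734 = 238303 W
P_out = 224000 W
Losses = P_in − P_out = 238303 − 224000 = 14303 W

14.3 kW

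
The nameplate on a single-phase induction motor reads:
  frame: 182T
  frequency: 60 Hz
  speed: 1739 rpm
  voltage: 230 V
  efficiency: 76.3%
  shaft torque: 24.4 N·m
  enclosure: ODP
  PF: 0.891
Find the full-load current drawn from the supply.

28.4 A

ω = 2π×1739/60 = 182.1 rad/s; P_out = τω = 24.4 × 182.1 = 4443 W
P_in = P_out / η = 4443 / 0.763 = 5823 W
I = P_in / (V·cosφ) = 5823 / (230 × 0.891) = 28.4 A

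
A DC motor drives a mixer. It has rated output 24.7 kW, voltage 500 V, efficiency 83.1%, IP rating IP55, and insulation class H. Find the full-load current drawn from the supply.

P_out = 24.7 kW = 24700 W
P_in = P_out / η = 24700 / 0.831 = 29723 W
I = P_in / V = 29723 / 500 = 59.4 A

59.4 A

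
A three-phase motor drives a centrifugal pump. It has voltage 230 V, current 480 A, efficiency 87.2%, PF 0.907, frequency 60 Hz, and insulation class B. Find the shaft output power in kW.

151 kW

P_in = √3·V·I·cosφ = 1.732 × 230 × 480 × 0.907 = 173430 W
P_out = η·P_in = 0.872 × 173430 = 151231 W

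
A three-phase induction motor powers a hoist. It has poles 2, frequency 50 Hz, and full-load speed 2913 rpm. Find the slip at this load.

n_s = 120f/p = 120×50/2 = 3000 rpm
s = (n_s − n)/n_s = (3000 − 2913)/3000 = 0.0290

2.9 %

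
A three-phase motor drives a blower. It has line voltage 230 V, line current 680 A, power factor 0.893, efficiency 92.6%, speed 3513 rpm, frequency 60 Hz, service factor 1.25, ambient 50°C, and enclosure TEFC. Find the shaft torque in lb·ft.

449 lb·ft

P_in = √3·V·I·cosφ = 1.732 × 230 × 680 × 0.893 = 241900 W
P_out = η·P_in = 0.926 × 241900 = 223999 W
n = 3513 rpm
ω = 2π×3513/60 = 367.9 rad/s
τ = P_out/ω = 223999/367.9 = 608.9 N·m
In lb·ft: 608.9/1.356 = 449 lb·ft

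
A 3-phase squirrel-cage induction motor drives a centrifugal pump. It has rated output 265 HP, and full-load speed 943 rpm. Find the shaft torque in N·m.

P_out = 265 × 746 = 197690 W
ω = 2π × 943/60 = 98.75 rad/s
τ = P_out/ω = 197690/98.75 = 2000 N·m

2000 N·m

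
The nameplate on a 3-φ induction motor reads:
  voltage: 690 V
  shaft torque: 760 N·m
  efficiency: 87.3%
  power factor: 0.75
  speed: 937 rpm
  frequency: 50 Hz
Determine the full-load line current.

ω = 2π×937/60 = 98.12 rad/s; P_out = τω = 760 × 98.12 = 74571 W
P_in = P_out / η = 74571 / 0.873 = 85419 W
I_L = P_in / (√3·V_L·cosφ) = 85419 / (1.732 × 690 × 0.75) = 95.3 A

95.3 A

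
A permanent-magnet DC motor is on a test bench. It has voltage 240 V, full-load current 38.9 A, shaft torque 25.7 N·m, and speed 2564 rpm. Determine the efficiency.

ω = 2π × 2564/60 = 268.5 rad/s; P_out = τω = 25.7 × 268.5 = 6900 W
P_in = V·I = 240 × 38.9 = 9336 W
η = P_out / P_in = 6900 / 9336 = 0.739 = 73.9%

73.9 %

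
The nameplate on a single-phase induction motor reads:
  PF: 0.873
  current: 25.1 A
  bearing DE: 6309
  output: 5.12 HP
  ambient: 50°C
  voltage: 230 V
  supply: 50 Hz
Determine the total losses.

1.22 kW

P_in = V·I·cosφ = 230×25.1×0.873 = 5040 W
P_out = 5.12×746 = 3820 W
Losses = P_in − P_out = 5040 − 3820 = 1220 W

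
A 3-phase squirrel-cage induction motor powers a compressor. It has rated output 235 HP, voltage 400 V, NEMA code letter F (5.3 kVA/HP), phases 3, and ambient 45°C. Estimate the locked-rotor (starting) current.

S_LR = 5.3 × 235 = 1245.5 kVA
I_LR = S_LR/(√3·V_L) = 1245500/(1.732×400) = 1800 A

1800 A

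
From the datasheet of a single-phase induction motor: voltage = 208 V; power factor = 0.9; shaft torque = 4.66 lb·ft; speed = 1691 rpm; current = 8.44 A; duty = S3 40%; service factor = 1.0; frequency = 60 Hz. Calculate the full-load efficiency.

τ = 4.66 lb·ft × 1.356 = 6.319 N·m
ω = 2π × 1691/60 = 177.1 rad/s; P_out = τω = 6.319 × 177.1 = 1119 W
P_in = V·I·cosφ = 208 × 8.44 × 0.9 = 1580 W
η = P_out / P_in = 1119 / 1580 = 0.708 = 70.8%

70.8 %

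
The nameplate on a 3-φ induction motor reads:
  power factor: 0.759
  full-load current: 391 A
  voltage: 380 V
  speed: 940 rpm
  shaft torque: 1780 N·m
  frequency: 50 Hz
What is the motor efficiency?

89.7 %

ω = 2π × 940/60 = 98.44 rad/s; P_out = τω = 1780 × 98.44 = 175223 W
P_in = √3·V_L·I_L·cosφ = 1.732 × 380 × 391 × 0.759 = 195321 W
η = P_out / P_in = 175223 / 195321 = 0.897 = 89.7%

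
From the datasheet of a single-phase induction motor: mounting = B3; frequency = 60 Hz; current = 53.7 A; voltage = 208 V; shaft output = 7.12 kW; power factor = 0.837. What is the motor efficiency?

76.2 %

P_out = 7.12 kW = 7120 W
P_in = V·I·cosφ = 208 × 53.7 × 0.837 = 9349 W
η = P_out / P_in = 7120 / 9349 = 0.762 = 76.2%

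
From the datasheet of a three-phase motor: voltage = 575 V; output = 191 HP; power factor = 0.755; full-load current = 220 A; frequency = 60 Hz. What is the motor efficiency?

86.1 %

P_out = 191 × 746 = 142486 W
P_in = √3·V_L·I_L·cosφ = 1.732 × 575 × 220 × 0.755 = 165419 W
η = P_out / P_in = 142486 / 165419 = 0.861 = 86.1%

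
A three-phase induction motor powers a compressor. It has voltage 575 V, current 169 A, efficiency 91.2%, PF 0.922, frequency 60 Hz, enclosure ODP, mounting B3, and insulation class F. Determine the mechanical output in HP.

P_in = √3·V·I·cosφ = 1.732 × 575 × 169 × 0.922 = 155179 W
P_out = η·P_in = 0.912 × 155179 = 141523 W
= 141523/746 = 190 HP

190 HP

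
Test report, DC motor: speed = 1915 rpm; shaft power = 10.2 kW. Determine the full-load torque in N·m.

50.9 N·m

ω = 2π × 1915/60 = 200.5 rad/s
τ = P/ω = 10200/200.5 = 50.9 N·m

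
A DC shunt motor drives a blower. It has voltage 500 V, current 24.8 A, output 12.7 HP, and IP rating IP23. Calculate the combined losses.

P_in = V·I = 500×24.8 = 12400 W
P_out = 12.7×746 = 9474 W
Losses = P_in − P_out = 12400 − 9474 = 2926 W

2.93 kW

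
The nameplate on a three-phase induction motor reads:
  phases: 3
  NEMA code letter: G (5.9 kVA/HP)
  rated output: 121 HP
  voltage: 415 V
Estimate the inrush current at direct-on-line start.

S_LR = 5.9 × 121 = 713.9 kVA
I_LR = S_LR/(√3·V_L) = 713900/(1.732×415) = 993 A

993 A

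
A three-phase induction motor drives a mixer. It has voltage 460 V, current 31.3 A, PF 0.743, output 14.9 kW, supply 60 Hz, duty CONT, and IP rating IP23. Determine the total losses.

P_in = √3·V·I·cosφ = 1.732×460×31.3×0.743 = 18528 W
P_out = 14900 W
Losses = P_in − P_out = 18528 − 14900 = 3628 W

3630 W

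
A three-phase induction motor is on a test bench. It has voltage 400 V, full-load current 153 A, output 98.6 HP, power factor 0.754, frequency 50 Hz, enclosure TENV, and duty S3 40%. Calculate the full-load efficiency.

92.0 %

P_out = 98.6 × 746 = 73556 W
P_in = √3·V_L·I_L·cosφ = 1.732 × 400 × 153 × 0.754 = 79923 W
η = P_out / P_in = 73556 / 79923 = 0.920 = 92.0%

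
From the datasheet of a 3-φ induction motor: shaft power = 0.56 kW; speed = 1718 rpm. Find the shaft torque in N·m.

ω = 2π × 1718/60 = 179.9 rad/s
τ = P/ω = 560/179.9 = 3.11 N·m

3.11 N·m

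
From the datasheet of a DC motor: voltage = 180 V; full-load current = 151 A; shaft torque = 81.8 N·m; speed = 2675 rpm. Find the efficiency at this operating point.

ω = 2π × 2675/60 = 280.1 rad/s; P_out = τω = 81.8 × 280.1 = 22912 W
P_in = V·I = 180 × 151 = 27180 W
η = P_out / P_in = 22912 / 27180 = 0.843 = 84.3%

84.3 %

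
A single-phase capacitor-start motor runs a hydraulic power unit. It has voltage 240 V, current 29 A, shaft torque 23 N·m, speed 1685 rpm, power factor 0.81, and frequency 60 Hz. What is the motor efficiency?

72.0 %

ω = 2π × 1685/60 = 176.5 rad/s; P_out = τω = 23 × 176.5 = 4060 W
P_in = V·I·cosφ = 240 × 29 × 0.81 = 5638 W
η = P_out / P_in = 4060 / 5638 = 0.720 = 72.0%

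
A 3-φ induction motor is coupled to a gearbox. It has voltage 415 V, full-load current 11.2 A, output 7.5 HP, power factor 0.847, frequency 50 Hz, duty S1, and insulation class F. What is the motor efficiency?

82.1 %

P_out = 7.5 × 746 = 5595 W
P_in = √3·V_L·I_L·cosφ = 1.732 × 415 × 11.2 × 0.847 = 6819 W
η = P_out / P_in = 5595 / 6819 = 0.821 = 82.1%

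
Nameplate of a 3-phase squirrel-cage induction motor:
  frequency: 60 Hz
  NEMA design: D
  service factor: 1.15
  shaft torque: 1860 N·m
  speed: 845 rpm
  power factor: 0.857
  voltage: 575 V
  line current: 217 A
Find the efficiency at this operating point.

ω = 2π × 845/60 = 88.49 rad/s; P_out = τω = 1860 × 88.49 = 164591 W
P_in = √3·V_L·I_L·cosφ = 1.732 × 575 × 217 × 0.857 = 185207 W
η = P_out / P_in = 164591 / 185207 = 0.889 = 88.9%

88.9 %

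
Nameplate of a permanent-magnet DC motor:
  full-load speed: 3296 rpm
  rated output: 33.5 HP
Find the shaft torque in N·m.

72.4 N·m

P_out = 33.5 × 746 = 24991 W
ω = 2π × 3296/60 = 345.2 rad/s
τ = P_out/ω = 24991/345.2 = 72.4 N·m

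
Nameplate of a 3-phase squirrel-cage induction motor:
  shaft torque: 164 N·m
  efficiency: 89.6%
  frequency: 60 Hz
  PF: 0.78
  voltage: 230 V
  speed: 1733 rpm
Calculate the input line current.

107 A

ω = 2π×1733/60 = 181.5 rad/s; P_out = τω = 164 × 181.5 = 29766 W
P_in = P_out / η = 29766 / 0.896 = 33221 W
I_L = P_in / (√3·V_L·cosφ) = 33221 / (1.732 × 230 × 0.78) = 107 A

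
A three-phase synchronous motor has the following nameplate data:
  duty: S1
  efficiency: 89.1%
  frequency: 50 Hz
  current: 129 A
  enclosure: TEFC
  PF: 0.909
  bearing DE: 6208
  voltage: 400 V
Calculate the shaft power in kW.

72.4 kW

P_in = √3·V·I·cosφ = 1.732 × 400 × 129 × 0.909 = 81238 W
P_out = η·P_in = 0.891 × 81238 = 72383 W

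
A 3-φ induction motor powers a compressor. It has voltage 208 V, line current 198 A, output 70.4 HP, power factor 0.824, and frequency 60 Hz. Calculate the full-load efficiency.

89.4 %

P_out = 70.4 × 746 = 52518 W
P_in = √3·V_L·I_L·cosφ = 1.732 × 208 × 198 × 0.824 = 58776 W
η = P_out / P_in = 52518 / 58776 = 0.894 = 89.4%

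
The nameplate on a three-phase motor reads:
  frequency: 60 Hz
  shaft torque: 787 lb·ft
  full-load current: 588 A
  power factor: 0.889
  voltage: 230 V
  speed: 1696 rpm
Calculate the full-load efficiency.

τ = 787 lb·ft × 1.356 = 1067 N·m
ω = 2π × 1696/60 = 177.6 rad/s; P_out = τω = 1067 × 177.6 = 189499 W
P_in = √3·V_L·I_L·cosφ = 1.732 × 230 × 588 × 0.889 = 208236 W
η = P_out / P_in = 189499 / 208236 = 0.910 = 91.0%

91.0 %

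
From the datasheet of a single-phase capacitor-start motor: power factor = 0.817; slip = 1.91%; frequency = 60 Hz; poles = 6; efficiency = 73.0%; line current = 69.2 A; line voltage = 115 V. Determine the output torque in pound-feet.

P_in = V·I·cosφ = 115 × 69.2 × 0.817 = 6502 W
P_out = η·P_in = 0.73 × 6502 = 4746 W
n_s = 120×60/6 = 1200 rpm; n = 1200×(1−0.0191) = 1177 rpm
ω = 2π×1177/60 = 123.3 rad/s
τ = P_out/ω = 4746/123.3 = 38.49 N·m
In lb·ft: 38.49/1.356 = 28.4 lb·ft

28.4 lb·ft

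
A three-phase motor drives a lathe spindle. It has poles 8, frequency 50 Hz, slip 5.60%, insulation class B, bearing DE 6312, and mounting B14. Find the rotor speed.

708 rpm

n_s = 120f/p = 120×50/8 = 750 rpm
n = n_s(1 − s) = 750 × (1 − 0.056) = 708 rpm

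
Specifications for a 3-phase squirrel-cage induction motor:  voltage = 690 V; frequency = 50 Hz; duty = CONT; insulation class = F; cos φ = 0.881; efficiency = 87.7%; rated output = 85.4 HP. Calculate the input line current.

P_out = 85.4 × 746 = 63708 W
P_in = P_out / η = 63708 / 0.877 = 72643 W
I_L = P_in / (√3·V_L·cosφ) = 72643 / (1.732 × 690 × 0.881) = 69 A

69 A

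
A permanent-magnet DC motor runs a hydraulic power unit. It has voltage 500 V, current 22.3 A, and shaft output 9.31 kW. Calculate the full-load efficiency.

P_out = 9.31 kW = 9310 W
P_in = V·I = 500 × 22.3 = 11150 W
η = P_out / P_in = 9310 / 11150 = 0.835 = 83.5%

83.5 %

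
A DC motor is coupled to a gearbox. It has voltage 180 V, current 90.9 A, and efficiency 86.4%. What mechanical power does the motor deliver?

14.1 kW

P_in = V·I = 180 × 90.9 = 16362 W
P_out = η·P_in = 0.864 × 16362 = 14137 W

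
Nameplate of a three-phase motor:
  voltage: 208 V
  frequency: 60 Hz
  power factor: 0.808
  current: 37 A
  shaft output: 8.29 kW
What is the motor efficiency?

77.0 %

P_out = 8.29 kW = 8290 W
P_in = √3·V_L·I_L·cosφ = 1.732 × 208 × 37 × 0.808 = 10770 W
η = P_out / P_in = 8290 / 10770 = 0.770 = 77.0%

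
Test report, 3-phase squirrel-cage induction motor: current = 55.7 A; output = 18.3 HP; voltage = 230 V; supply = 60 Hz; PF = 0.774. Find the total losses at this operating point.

P_in = √3·V·I·cosφ = 1.732×230×55.7×0.774 = 17174 W
P_out = 18.3×746 = 13652 W
Losses = P_in − P_out = 17174 − 13652 = 3522 W

3520 W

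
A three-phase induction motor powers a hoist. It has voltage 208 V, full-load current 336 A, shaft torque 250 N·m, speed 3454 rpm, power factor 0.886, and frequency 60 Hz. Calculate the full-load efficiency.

ω = 2π × 3454/60 = 361.7 rad/s; P_out = τω = 250 × 361.7 = 90425 W
P_in = √3·V_L·I_L·cosφ = 1.732 × 208 × 336 × 0.886 = 107247 W
η = P_out / P_in = 90425 / 107247 = 0.843 = 84.3%

84.3 %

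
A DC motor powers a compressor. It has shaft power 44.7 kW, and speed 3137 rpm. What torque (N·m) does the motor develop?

ω = 2π × 3137/60 = 328.5 rad/s
τ = P/ω = 44700/328.5 = 136 N·m

136 N·m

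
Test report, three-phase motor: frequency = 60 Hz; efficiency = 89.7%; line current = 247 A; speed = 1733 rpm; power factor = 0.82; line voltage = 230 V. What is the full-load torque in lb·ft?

P_in = √3·V·I·cosφ = 1.732 × 230 × 247 × 0.82 = 80684 W
P_out = η·P_in = 0.897 × 80684 = 72374 W
n = 1733 rpm
ω = 2π×1733/60 = 181.5 rad/s
τ = P_out/ω = 72374/181.5 = 398.8 N·m
In lb·ft: 398.8/1.356 = 294 lb·ft

294 lb·ft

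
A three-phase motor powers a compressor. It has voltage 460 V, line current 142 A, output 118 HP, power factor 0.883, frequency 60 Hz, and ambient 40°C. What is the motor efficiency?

88.1 %

P_out = 118 × 746 = 88028 W
P_in = √3·V_L·I_L·cosφ = 1.732 × 460 × 142 × 0.883 = 99898 W
η = P_out / P_in = 88028 / 99898 = 0.881 = 88.1%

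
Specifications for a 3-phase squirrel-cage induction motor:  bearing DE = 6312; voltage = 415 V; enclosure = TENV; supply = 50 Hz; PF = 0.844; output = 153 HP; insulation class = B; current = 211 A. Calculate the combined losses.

P_in = √3·V·I·cosφ = 1.732×415×211×0.844 = 128003 W
P_out = 153×746 = 114138 W
Losses = P_in − P_out = 128003 − 114138 = 13865 W

13900 W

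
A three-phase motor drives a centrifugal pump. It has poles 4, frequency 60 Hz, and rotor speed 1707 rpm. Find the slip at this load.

5.17 %

n_s = 120f/p = 120×60/4 = 1800 rpm
s = (n_s − n)/n_s = (1800 − 1707)/1800 = 0.0517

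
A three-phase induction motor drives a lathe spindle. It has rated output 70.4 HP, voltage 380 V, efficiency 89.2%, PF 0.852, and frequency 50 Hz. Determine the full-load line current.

P_out = 70.4 × 746 = 52518 W
P_in = P_out / η = 52518 / 0.892 = 58877 W
I_L = P_in / (√3·V_L·cosφ) = 58877 / (1.732 × 380 × 0.852) = 105 A

105 A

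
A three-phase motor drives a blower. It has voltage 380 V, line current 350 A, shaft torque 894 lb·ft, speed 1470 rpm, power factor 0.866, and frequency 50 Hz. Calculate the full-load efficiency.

τ = 894 lb·ft × 1.356 = 1212 N·m
ω = 2π × 1470/60 = 153.9 rad/s; P_out = τω = 1212 × 153.9 = 186527 W
P_in = √3·V_L·I_L·cosφ = 1.732 × 380 × 350 × 0.866 = 199488 W
η = P_out / P_in = 186527 / 199488 = 0.935 = 93.5%

93.5 %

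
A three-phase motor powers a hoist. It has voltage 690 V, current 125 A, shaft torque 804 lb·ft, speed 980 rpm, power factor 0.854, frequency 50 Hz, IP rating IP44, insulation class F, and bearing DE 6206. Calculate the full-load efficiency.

87.7 %

τ = 804 lb·ft × 1.356 = 1090 N·m
ω = 2π × 980/60 = 102.6 rad/s; P_out = τω = 1090 × 102.6 = 111834 W
P_in = √3·V_L·I_L·cosφ = 1.732 × 690 × 125 × 0.854 = 127575 W
η = P_out / P_in = 111834 / 127575 = 0.877 = 87.7%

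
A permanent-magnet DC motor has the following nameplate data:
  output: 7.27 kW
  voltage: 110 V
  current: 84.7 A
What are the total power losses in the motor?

P_in = V·I = 110×84.7 = 9317 W
P_out = 7270 W
Losses = P_in − P_out = 9317 − 7270 = 2047 W

2.05 kW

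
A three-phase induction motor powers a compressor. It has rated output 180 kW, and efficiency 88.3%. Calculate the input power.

P_out = 180000 W
P_in = P_out/η = 180000/0.883 = 203851 W = 204 kW

204 kW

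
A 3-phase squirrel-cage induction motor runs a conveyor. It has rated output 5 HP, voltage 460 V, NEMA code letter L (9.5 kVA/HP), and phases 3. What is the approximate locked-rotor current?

S_LR = 9.5 × 5 = 47.5 kVA
I_LR = S_LR/(√3·V_L) = 47500/(1.732×460) = 59.6 A

59.6 A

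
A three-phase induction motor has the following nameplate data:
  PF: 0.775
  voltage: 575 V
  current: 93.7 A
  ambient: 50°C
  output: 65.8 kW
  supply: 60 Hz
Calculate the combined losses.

6520 W

P_in = √3·V·I·cosφ = 1.732×575×93.7×0.775 = 72320 W
P_out = 65800 W
Losses = P_in − P_out = 72320 − 65800 = 6520 W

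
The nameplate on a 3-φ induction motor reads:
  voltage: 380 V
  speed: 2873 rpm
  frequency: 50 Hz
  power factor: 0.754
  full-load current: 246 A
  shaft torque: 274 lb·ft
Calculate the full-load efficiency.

τ = 274 lb·ft × 1.356 = 371.5 N·m
ω = 2π × 2873/60 = 300.9 rad/s; P_out = τω = 371.5 × 300.9 = 111784 W
P_in = √3·V_L·I_L·cosφ = 1.732 × 380 × 246 × 0.754 = 122078 W
η = P_out / P_in = 111784 / 122078 = 0.916 = 91.6%

91.6 %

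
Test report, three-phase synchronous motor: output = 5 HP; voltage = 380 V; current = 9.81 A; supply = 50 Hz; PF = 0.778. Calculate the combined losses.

P_in = √3·V·I·cosφ = 1.732×380×9.81×0.778 = 5023 W
P_out = 5×746 = 3730 W
Losses = P_in − P_out = 5023 − 3730 = 1293 W

1290 W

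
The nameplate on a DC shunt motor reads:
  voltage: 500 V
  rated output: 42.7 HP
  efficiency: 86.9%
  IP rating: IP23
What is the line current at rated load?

P_out = 42.7 × 746 = 31854 W
P_in = P_out / η = 31854 / 0.869 = 36656 W
I = P_in / V = 36656 / 500 = 73.3 A

73.3 A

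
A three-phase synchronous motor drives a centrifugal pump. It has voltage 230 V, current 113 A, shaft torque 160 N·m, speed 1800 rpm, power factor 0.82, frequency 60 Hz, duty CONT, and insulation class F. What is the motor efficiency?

ω = 2π × 1800/60 = 188.5 rad/s; P_out = τω = 160 × 188.5 = 30160 W
P_in = √3·V_L·I_L·cosφ = 1.732 × 230 × 113 × 0.82 = 36912 W
η = P_out / P_in = 30160 / 36912 = 0.817 = 81.7%

81.7 %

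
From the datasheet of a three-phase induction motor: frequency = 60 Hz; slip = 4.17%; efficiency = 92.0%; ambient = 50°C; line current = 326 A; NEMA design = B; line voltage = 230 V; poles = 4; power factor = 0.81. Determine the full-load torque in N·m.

P_in = √3·V·I·cosφ = 1.732 × 230 × 326 × 0.81 = 105191 W
P_out = η·P_in = 0.92 × 105191 = 96776 W
n_s = 120×60/4 = 1800 rpm; n = 1800×(1−0.0417) = 1725 rpm
ω = 2π×1725/60 = 180.6 rad/s
τ = P_out/ω = 96776/180.6 = 536 N·m

536 N·m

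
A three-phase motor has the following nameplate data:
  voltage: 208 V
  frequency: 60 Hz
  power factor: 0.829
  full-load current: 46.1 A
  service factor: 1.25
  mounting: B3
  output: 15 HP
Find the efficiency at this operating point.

P_out = 15 × 746 = 11190 W
P_in = √3·V_L·I_L·cosφ = 1.732 × 208 × 46.1 × 0.829 = 13768 W
η = P_out / P_in = 11190 / 13768 = 0.813 = 81.3%

81.3 %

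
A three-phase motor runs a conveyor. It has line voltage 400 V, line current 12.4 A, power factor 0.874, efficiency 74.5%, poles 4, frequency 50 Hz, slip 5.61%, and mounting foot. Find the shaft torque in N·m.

37.7 N·m

P_in = √3·V·I·cosφ = 1.732 × 400 × 12.4 × 0.874 = 7508 W
P_out = η·P_in = 0.745 × 7508 = 5593 W
n_s = 120×50/4 = 1500 rpm; n = 1500×(1−0.0561) = 1416 rpm
ω = 2π×1416/60 = 148.3 rad/s
τ = P_out/ω = 5593/148.3 = 37.7 N·m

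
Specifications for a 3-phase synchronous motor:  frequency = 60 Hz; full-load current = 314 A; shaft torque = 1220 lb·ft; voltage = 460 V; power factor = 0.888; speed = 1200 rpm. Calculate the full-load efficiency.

93.6 %

τ = 1220 lb·ft × 1.356 = 1654 N·m
ω = 2π × 1200/60 = 125.7 rad/s; P_out = τω = 1654 × 125.7 = 207908 W
P_in = √3·V_L·I_L·cosφ = 1.732 × 460 × 314 × 0.888 = 222151 W
η = P_out / P_in = 207908 / 222151 = 0.936 = 93.6%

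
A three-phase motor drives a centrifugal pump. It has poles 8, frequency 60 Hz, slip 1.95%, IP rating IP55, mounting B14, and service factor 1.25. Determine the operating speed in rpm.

n_s = 120f/p = 120×60/8 = 900 rpm
n = n_s(1 − s) = 900 × (1 − 0.0195) = 882 rpm

882 rpm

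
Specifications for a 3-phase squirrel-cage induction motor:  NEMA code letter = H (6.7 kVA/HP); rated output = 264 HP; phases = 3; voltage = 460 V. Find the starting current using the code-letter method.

S_LR = 6.7 × 264 = 1768.8 kVA
I_LR = S_LR/(√3·V_L) = 1768800/(1.732×460) = 2220 A

2220 A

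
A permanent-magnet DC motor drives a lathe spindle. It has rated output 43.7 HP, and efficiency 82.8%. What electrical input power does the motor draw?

39.4 kW

P_out = 43.7 × 746 = 32600 W
P_in = P_out/η = 32600/0.828 = 39372 W = 39.4 kW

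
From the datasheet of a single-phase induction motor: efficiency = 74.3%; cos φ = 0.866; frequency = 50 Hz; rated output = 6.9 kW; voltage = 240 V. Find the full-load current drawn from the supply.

44.7 A

P_out = 6.9 kW = 6900 W
P_in = P_out / η = 6900 / 0.743 = 9287 W
I = P_in / (V·cosφ) = 9287 / (240 × 0.866) = 44.7 A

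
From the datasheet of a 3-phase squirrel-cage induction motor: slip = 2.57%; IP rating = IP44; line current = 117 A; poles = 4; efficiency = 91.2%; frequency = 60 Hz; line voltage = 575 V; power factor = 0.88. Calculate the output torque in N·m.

509 N·m

P_in = √3·V·I·cosφ = 1.732 × 575 × 117 × 0.88 = 102538 W
P_out = η·P_in = 0.912 × 102538 = 93515 W
n_s = 120×60/4 = 1800 rpm; n = 1800×(1−0.0257) = 1754 rpm
ω = 2π×1754/60 = 183.7 rad/s
τ = P_out/ω = 93515/183.7 = 509 N·m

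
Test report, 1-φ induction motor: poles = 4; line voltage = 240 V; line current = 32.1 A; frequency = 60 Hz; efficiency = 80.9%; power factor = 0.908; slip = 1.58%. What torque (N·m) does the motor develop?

P_in = V·I·cosφ = 240 × 32.1 × 0.908 = 6995 W
P_out = η·P_in = 0.809 × 6995 = 5659 W
n_s = 120×60/4 = 1800 rpm; n = 1800×(1−0.0158) = 1772 rpm
ω = 2π×1772/60 = 185.6 rad/s
τ = P_out/ω = 5659/185.6 = 30.5 N·m

30.5 N·m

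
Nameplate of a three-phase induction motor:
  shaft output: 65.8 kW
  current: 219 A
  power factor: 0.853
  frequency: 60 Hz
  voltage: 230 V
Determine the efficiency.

P_out = 65.8 kW = 65800 W
P_in = √3·V_L·I_L·cosφ = 1.732 × 230 × 219 × 0.853 = 74416 W
η = P_out / P_in = 65800 / 74416 = 0.884 = 88.4%

88.4 %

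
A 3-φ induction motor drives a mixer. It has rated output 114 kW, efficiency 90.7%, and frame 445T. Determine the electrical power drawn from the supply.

126 kW

P_out = 114000 W
P_in = P_out/η = 114000/0.907 = 125689 W = 126 kW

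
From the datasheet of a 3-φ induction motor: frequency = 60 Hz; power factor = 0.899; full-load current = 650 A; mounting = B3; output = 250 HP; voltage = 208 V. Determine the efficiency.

88.6 %

P_out = 250 × 746 = 186500 W
P_in = √3·V_L·I_L·cosφ = 1.732 × 208 × 650 × 0.899 = 210516 W
η = P_out / P_in = 186500 / 210516 = 0.886 = 88.6%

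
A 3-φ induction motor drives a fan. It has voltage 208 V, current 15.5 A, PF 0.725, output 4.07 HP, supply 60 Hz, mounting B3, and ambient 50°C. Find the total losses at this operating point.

P_in = √3·V·I·cosφ = 1.732×208×15.5×0.725 = 4048 W
P_out = 4.07×746 = 3036 W
Losses = P_in − P_out = 4048 − 3036 = 1012 W

1.01 kW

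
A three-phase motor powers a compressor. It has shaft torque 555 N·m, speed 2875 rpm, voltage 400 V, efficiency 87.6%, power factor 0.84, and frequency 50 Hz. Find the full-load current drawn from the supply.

328 A

ω = 2π×2875/60 = 301.1 rad/s; P_out = τω = 555 × 301.1 = 167111 W
P_in = P_out / η = 167111 / 0.876 = 190766 W
I_L = P_in / (√3·V_L·cosφ) = 190766 / (1.732 × 400 × 0.84) = 328 A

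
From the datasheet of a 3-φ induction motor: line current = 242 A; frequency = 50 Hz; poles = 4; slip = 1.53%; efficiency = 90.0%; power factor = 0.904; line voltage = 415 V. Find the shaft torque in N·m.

P_in = √3·V·I·cosφ = 1.732 × 415 × 242 × 0.904 = 157246 W
P_out = η·P_in = 0.9 × 157246 = 141521 W
n_s = 120×50/4 = 1500 rpm; n = 1500×(1−0.0153) = 1477 rpm
ω = 2π×1477/60 = 154.7 rad/s
τ = P_out/ω = 141521/154.7 = 915 N·m

915 N·m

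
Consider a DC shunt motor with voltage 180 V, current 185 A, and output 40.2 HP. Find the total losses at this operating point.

P_in = V·I = 180×185 = 33300 W
P_out = 40.2×746 = 29989 W
Losses = P_in − P_out = 33300 − 29989 = 3311 W

3.31 kW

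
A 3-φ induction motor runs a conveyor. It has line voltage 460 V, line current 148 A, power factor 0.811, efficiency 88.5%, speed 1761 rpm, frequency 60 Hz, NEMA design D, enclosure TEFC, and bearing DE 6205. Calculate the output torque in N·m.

P_in = √3·V·I·cosφ = 1.732 × 460 × 148 × 0.811 = 95629 W
P_out = η·P_in = 0.885 × 95629 = 84632 W
n = 1761 rpm
ω = 2π×1761/60 = 184.4 rad/s
τ = P_out/ω = 84632/184.4 = 459 N·m

459 N·m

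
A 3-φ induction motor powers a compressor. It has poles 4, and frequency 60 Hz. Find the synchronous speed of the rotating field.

1800 rpm

n_s = 120f/p = 120×60/4 = 1800 rpm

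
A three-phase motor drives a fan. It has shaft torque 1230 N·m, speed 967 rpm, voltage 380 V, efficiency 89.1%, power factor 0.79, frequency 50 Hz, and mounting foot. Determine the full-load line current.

269 A

ω = 2π×967/60 = 101.3 rad/s; P_out = τω = 1230 × 101.3 = 124599 W
P_in = P_out / η = 124599 / 0.891 = 139842 W
I_L = P_in / (√3·V_L·cosφ) = 139842 / (1.732 × 380 × 0.79) = 269 A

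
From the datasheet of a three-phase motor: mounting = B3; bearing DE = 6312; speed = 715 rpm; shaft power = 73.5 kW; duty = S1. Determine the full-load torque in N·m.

ω = 2π × 715/60 = 74.87 rad/s
τ = P/ω = 73500/74.87 = 982 N·m

982 N·m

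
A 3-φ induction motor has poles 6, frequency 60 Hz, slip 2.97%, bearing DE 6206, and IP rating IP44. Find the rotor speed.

n_s = 120f/p = 120×60/6 = 1200 rpm
n = n_s(1 − s) = 1200 × (1 − 0.0297) = 1164 rpm

1164 rpm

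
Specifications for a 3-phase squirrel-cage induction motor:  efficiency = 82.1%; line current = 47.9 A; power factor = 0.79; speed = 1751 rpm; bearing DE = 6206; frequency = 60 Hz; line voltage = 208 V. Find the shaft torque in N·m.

61 N·m

P_in = √3·V·I·cosφ = 1.732 × 208 × 47.9 × 0.79 = 13632 W
P_out = η·P_in = 0.821 × 13632 = 11192 W
n = 1751 rpm
ω = 2π×1751/60 = 183.4 rad/s
τ = P_out/ω = 11192/183.4 = 61 N·m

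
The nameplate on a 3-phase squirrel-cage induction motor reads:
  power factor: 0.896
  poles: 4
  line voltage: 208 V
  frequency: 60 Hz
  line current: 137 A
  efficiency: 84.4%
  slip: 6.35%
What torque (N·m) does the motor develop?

P_in = √3·V·I·cosφ = 1.732 × 208 × 137 × 0.896 = 44222 W
P_out = η·P_in = 0.844 × 44222 = 37323 W
n_s = 120×60/4 = 1800 rpm; n = 1800×(1−0.0635) = 1686 rpm
ω = 2π×1686/60 = 176.6 rad/s
τ = P_out/ω = 37323/176.6 = 211 N·m

211 N·m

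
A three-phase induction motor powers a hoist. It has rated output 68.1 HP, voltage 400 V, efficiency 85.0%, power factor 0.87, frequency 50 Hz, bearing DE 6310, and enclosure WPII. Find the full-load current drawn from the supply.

P_out = 68.1 × 746 = 50803 W
P_in = P_out / η = 50803 / 0.850 = 59768 W
I_L = P_in / (√3·V_L·cosφ) = 59768 / (1.732 × 400 × 0.87) = 99.2 A

99.2 A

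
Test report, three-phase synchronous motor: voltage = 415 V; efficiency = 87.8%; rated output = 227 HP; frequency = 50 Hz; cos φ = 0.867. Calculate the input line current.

309 A

P_out = 227 × 746 = 169342 W
P_in = P_out / η = 169342 / 0.878 = 192872 W
I_L = P_in / (√3·V_L·cosφ) = 192872 / (1.732 × 415 × 0.867) = 309 A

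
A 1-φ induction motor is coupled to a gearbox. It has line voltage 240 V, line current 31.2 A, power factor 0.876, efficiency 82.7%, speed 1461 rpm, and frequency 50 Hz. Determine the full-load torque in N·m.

P_in = V·I·cosφ = 240 × 31.2 × 0.876 = 6559 W
P_out = η·P_in = 0.827 × 6559 = 5424 W
n = 1461 rpm
ω = 2π×1461/60 = 153 rad/s
τ = P_out/ω = 5424/153 = 35.5 N·m

35.5 N·m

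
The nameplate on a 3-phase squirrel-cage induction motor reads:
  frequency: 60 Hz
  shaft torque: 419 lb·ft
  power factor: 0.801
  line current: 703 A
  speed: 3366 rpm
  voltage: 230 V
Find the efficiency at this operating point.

τ = 419 lb·ft × 1.356 = 568.2 N·m
ω = 2π × 3366/60 = 352.5 rad/s; P_out = τω = 568.2 × 352.5 = 200291 W
P_in = √3·V_L·I_L·cosφ = 1.732 × 230 × 703 × 0.801 = 224318 W
η = P_out / P_in = 200291 / 224318 = 0.893 = 89.3%

89.3 %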